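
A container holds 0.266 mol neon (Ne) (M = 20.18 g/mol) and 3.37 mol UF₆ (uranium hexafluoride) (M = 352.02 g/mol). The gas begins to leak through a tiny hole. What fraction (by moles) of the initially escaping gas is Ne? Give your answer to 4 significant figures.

0.2479

Effusion rate of each component ∝ n_i/√M_i (partial pressure × 1/√M).
Mole fraction of Ne in the effusate = (n_Ne/√M_Ne) / (n_Ne/√M_Ne + n_UF₆/√M_UF₆)
= (0.266/√20.18) / (0.266/√20.18 + 3.37/√352.02) = 0.05921/(0.05921 + 0.1796) = 0.2479.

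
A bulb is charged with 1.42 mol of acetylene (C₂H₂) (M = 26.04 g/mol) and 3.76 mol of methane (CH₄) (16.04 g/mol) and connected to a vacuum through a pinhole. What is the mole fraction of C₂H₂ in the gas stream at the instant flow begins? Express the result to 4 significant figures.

Effusion rate of each component ∝ n_i/√M_i (partial pressure × 1/√M).
x_C₂H₂(eff) = (n_C₂H₂/√M_C₂H₂) / (n_C₂H₂/√M_C₂H₂ + n_CH₄/√M_CH₄)
= (1.42/√26.04) / (1.42/√26.04 + 3.76/√16.04) = 0.2783/(0.2783 + 0.9388) = 0.2286.

0.2286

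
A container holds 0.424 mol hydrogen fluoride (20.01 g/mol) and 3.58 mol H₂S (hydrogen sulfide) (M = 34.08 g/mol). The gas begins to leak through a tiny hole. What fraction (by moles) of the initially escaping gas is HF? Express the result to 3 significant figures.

0.134

Rate_i ∝ x_i/√M_i (Graham's law weighted by mole fraction), so the effusate composition follows n_i/√M_i.
So x_HF in the escaping gas = (n_HF/√M_HF) / Σ(n_i/√M_i)
= (0.424/√20.01) / (0.424/√20.01 + 3.58/√34.08) = 0.09479/(0.09479 + 0.6132) = 0.134.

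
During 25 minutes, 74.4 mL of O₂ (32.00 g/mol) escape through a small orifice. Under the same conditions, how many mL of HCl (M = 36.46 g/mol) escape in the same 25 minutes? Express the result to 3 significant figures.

69.7 mL

Graham's law gives rate_HCl/rate_O₂ = √(M_O₂/M_HCl) = √(32.00/36.46) = √0.8777 = 0.9368.
So the volume for HCl is 74.4 × 0.9368 = 69.7 mL.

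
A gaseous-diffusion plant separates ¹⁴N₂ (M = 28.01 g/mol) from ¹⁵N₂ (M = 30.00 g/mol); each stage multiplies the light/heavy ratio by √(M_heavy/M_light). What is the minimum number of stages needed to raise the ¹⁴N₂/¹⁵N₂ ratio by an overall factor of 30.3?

Per stage α = (30.00/28.01)^(1/2) = 1.07105^0.5, giving ln α = 0.03432.
Need α^N ≥ 30.3 ⇒ N ≥ ln(30.3) / ln α = 3.411 / 0.03432 = 99.40.
Rounding up, N = 100 stages.

100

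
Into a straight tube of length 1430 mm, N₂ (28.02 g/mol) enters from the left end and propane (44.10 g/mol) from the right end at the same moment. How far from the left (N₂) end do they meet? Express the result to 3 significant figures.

Distances travelled in equal time are proportional to diffusion rates, so d_N₂/d_C₃H₈ = √(M_C₃H₈/M_N₂) = √(44.10/28.02) = 1.255.
With d_N₂ + d_C₃H₈ = 1430 mm, d_C₃H₈ = 1430/(1 + 1.255) = 634.3 mm.
d_N₂ = 1430 − 634.3 = 796 mm.

796 mm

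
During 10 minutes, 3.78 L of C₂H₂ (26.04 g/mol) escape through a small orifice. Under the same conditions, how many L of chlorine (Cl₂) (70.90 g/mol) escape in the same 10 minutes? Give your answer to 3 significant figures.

2.29 L

From Graham's law, rate_Cl₂/rate_C₂H₂ = √(M_C₂H₂/M_Cl₂) = √(26.04/70.90) = √0.3673 = 0.6060.
So the volume for Cl₂ is 3.78 × 0.6060 = 2.29 L.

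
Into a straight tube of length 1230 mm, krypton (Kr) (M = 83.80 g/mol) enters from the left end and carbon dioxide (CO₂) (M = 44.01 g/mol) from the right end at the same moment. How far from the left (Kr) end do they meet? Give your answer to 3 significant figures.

Graham's law gives d_Kr/d_CO₂ = rate_Kr/rate_CO₂ = √(M_CO₂/M_Kr) = √(44.01/83.80) = 0.7247.
With d_Kr + d_CO₂ = 1230 mm, d_CO₂ = 1230/(1 + 0.7247) = 713.2 mm.
d_Kr = 1230 − 713.2 = 517 mm.

517 mm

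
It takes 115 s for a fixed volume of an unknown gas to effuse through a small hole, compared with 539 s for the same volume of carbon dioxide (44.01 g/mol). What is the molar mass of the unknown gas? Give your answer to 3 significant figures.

Using Graham's law: t_X/t_CO₂ = √(M_X/M_CO₂).
115/539 = 0.2134 = √(M_X/44.01)
M_X = 44.01 × 0.2134² = 44.01 × 0.04552 = 2.00 g/mol

2.00 g/mol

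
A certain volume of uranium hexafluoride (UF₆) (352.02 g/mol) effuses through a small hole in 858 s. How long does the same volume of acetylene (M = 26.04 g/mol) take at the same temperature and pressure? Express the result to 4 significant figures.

Using Graham's law: t_C₂H₂/t_UF₆ = √(M_C₂H₂/M_UF₆) = √(26.04/352.02) = √0.07397 = 0.2720.
So the time for C₂H₂ is 858 × 0.2720 = 233.4 s.

233.4 s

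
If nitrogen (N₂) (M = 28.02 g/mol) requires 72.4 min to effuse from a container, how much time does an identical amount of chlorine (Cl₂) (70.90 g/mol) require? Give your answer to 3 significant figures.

115 min

Since effusion rate ∝ 1/√M, t_Cl₂/t_N₂ = √(M_Cl₂/M_N₂) = √(70.90/28.02) = √2.530 = 1.591.
So the time for Cl₂ is 72.4 × 1.591 = 115 min.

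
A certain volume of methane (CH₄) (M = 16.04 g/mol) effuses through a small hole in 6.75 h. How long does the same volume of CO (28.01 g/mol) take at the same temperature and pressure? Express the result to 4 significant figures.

8.920 h

Graham's law gives t_CO/t_CH₄ = √(M_CO/M_CH₄) = √(28.01/16.04) = √1.746 = 1.321.
So the time for CO is 6.75 × 1.321 = 8.920 h.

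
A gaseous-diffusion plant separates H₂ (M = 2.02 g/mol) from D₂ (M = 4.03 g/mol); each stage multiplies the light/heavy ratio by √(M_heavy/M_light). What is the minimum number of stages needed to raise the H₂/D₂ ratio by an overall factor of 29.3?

Per stage α = (4.03/2.02)^(1/2) = 1.99505^0.5, giving ln α = 0.3453.
Need α^N ≥ 29.3 ⇒ N ≥ ln(29.3) / ln α = 3.378 / 0.3453 = 9.78.
Minimum whole number of stages: N = 10.

10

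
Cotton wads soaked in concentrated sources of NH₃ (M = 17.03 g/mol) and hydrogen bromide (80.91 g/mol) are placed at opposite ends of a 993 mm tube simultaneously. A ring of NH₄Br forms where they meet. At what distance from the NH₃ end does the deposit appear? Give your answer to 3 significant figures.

681 mm

The fronts meet when d_NH₃ + d_HBr = L with d_NH₃/d_HBr = √(M_HBr/M_NH₃) (Graham's law). Here √(M_HBr/M_NH₃) = √(80.91/17.03) = 2.180.
With d_NH₃ + d_HBr = 993 mm, d_HBr = 993/(1 + 2.180) = 312.3 mm.
d_NH₃ = 993 − 312.3 = 681 mm.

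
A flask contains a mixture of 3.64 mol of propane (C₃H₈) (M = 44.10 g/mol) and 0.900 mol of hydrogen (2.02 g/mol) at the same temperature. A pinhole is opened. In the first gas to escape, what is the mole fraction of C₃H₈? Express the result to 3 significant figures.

0.464

Effusion rate of each component ∝ n_i/√M_i (partial pressure × 1/√M).
So x_C₃H₈ in the escaping gas = (n_C₃H₈/√M_C₃H₈) / Σ(n_i/√M_i)
= (3.64/√44.10) / (3.64/√44.10 + 0.900/√2.02) = 0.5481/(0.5481 + 0.6332) = 0.464.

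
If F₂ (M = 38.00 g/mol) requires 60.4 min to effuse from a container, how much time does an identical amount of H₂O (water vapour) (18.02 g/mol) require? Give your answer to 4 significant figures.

Using Graham's law: t_H₂O/t_F₂ = √(M_H₂O/M_F₂) = √(18.02/38.00) = √0.4742 = 0.6886.
So the time for H₂O is 60.4 × 0.6886 = 41.59 min.

41.59 min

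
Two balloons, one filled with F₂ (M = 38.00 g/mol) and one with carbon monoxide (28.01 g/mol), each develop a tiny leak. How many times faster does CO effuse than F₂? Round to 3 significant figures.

1.16

Since effusion rate ∝ 1/√M, rate_CO/rate_F₂ = √(M_F₂/M_CO) = √(38.00/28.01) = √1.357 = 1.16.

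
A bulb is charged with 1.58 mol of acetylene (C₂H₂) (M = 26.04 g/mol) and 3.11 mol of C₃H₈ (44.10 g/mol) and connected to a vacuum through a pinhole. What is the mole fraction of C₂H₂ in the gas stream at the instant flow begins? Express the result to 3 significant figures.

0.398

Effusion rate of each component ∝ n_i/√M_i (partial pressure × 1/√M).
x_C₂H₂(eff) = (n_C₂H₂/√M_C₂H₂) / (n_C₂H₂/√M_C₂H₂ + n_C₃H₈/√M_C₃H₈)
= (1.58/√26.04) / (1.58/√26.04 + 3.11/√44.10) = 0.3096/(0.3096 + 0.4683) = 0.398.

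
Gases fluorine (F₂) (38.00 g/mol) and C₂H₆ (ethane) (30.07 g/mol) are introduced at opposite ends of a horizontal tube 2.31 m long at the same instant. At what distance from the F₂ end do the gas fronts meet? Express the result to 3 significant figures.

In equal time, each gas travels a distance ∝ its rate ∝ 1/√M, so d_F₂/d_C₂H₆ = √(M_C₂H₆/M_F₂) = √(30.07/38.00) = 0.8896.
With d_F₂ + d_C₂H₆ = 2.31 m, d_C₂H₆ = 2.31/(1 + 0.8896) = 1.223 m.
d_F₂ = 2.31 − 1.223 = 1.09 m.

1.09 m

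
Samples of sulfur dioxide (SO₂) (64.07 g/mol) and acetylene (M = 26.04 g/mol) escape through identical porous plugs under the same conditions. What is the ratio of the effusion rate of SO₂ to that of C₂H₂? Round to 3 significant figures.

By Graham's law, rate_SO₂/rate_C₂H₂ = √(M_C₂H₂/M_SO₂) = √(26.04/64.07) = √0.4064 = 0.638.

0.638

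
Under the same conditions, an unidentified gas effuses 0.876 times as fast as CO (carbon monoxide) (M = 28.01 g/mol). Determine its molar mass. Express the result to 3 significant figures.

From Graham's law, rate_X/rate_CO = √(M_CO/M_X).
0.876 = √(28.01/M_X)
M_X = 28.01 / 0.876² = 28.01 / 0.7674 = 36.5 g/mol

36.5 g/mol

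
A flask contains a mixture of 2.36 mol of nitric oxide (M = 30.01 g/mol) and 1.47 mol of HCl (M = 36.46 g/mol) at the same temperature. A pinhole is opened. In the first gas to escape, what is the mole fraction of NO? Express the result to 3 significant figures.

0.639

Each component's effusion rate ∝ (its partial pressure)·(1/√M) ∝ n_i/√M_i.
So x_NO in the escaping gas = (n_NO/√M_NO) / Σ(n_i/√M_i)
= (2.36/√30.01) / (2.36/√30.01 + 1.47/√36.46) = 0.4308/(0.4308 + 0.2434) = 0.639.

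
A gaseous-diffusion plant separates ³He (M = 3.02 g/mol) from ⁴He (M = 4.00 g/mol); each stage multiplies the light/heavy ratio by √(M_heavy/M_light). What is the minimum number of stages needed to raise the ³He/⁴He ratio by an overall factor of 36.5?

Per stage α = (4.00/3.02)^(1/2) = 1.32450^0.5, giving ln α = 0.1405.
Need α^N ≥ 36.5 ⇒ N ≥ ln(36.5) / ln α = 3.597 / 0.1405 = 25.60.
Minimum whole number of stages: N = 26.

26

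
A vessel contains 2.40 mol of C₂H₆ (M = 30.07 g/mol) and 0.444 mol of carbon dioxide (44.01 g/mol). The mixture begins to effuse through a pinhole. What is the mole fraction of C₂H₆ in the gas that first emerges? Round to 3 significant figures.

0.867

Effusion rate of each component ∝ n_i/√M_i (partial pressure × 1/√M).
x_C₂H₆(eff) = (n_C₂H₆/√M_C₂H₆) / (n_C₂H₆/√M_C₂H₆ + n_CO₂/√M_CO₂)
= (2.40/√30.07) / (2.40/√30.07 + 0.444/√44.01) = 0.4377/(0.4377 + 0.06693) = 0.867.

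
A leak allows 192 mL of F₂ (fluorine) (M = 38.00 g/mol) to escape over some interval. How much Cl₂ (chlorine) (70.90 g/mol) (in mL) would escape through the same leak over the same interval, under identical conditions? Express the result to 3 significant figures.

From Graham's law, rate_Cl₂/rate_F₂ = √(M_F₂/M_Cl₂) = √(38.00/70.90) = √0.5360 = 0.7321.
So the volume for Cl₂ is 192 × 0.7321 = 141 mL.

141 mL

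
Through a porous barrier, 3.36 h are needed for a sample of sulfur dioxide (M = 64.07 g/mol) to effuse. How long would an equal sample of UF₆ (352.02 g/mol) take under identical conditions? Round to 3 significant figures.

7.88 h

From Graham's law, t_UF₆/t_SO₂ = √(M_UF₆/M_SO₂) = √(352.02/64.07) = √5.494 = 2.344.
So the time for UF₆ is 3.36 × 2.344 = 7.88 h.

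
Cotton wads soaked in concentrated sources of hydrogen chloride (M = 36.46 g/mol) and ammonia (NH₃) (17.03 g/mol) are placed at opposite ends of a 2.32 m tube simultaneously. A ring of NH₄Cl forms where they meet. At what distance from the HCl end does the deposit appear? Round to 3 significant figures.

The fronts meet when d_HCl + d_NH₃ = L with d_HCl/d_NH₃ = √(M_NH₃/M_HCl) (Graham's law). Here √(M_NH₃/M_HCl) = √(17.03/36.46) = 0.6834.
With d_HCl + d_NH₃ = 2.32 m, d_NH₃ = 2.32/(1 + 0.6834) = 1.378 m.
d_HCl = 2.32 − 1.378 = 0.942 m.

0.942 m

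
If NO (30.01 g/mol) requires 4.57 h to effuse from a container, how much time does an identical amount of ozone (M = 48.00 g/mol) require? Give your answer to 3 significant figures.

5.78 h

Graham's law gives t_O₃/t_NO = √(M_O₃/M_NO) = √(48.00/30.01) = √1.599 = 1.265.
So the time for O₃ is 4.57 × 1.265 = 5.78 h.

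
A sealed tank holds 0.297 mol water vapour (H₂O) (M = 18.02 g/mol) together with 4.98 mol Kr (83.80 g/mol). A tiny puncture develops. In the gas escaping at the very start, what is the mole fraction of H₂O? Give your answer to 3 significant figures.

Each component's effusion rate ∝ (its partial pressure)·(1/√M) ∝ n_i/√M_i.
x_H₂O(eff) = (n_H₂O/√M_H₂O) / (n_H₂O/√M_H₂O + n_Kr/√M_Kr)
= (0.297/√18.02) / (0.297/√18.02 + 4.98/√83.80) = 0.06996/(0.06996 + 0.5440) = 0.114.

0.114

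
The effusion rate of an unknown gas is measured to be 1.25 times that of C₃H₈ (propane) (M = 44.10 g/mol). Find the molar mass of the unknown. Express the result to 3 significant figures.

Using Graham's law: rate_X/rate_C₃H₈ = √(M_C₃H₈/M_X).
1.25 = √(44.10/M_X)
M_X = 44.10 / 1.25² = 44.10 / 1.562 = 28.2 g/mol

28.2 g/mol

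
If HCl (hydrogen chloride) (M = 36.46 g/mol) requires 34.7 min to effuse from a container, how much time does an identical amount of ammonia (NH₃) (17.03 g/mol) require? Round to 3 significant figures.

Using Graham's law: t_NH₃/t_HCl = √(M_NH₃/M_HCl) = √(17.03/36.46) = √0.4671 = 0.6834.
So the time for NH₃ is 34.7 × 0.6834 = 23.7 min.

23.7 min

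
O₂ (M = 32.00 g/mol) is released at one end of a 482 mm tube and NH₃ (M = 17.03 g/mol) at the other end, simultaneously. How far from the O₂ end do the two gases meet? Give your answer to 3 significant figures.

In equal time, each gas travels a distance ∝ its rate ∝ 1/√M, so d_O₂/d_NH₃ = √(M_NH₃/M_O₂) = √(17.03/32.00) = 0.7295.
With d_O₂ + d_NH₃ = 482 mm, d_NH₃ = 482/(1 + 0.7295) = 278.7 mm.
d_O₂ = 482 − 278.7 = 203 mm.

203 mm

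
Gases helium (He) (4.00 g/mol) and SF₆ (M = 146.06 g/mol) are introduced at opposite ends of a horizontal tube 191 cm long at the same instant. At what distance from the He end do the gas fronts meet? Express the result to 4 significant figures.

163.9 cm

In equal time, each gas travels a distance ∝ its rate ∝ 1/√M, so d_He/d_SF₆ = √(M_SF₆/M_He) = √(146.06/4.00) = 6.043.
With d_He + d_SF₆ = 191 cm, d_SF₆ = 191/(1 + 6.043) = 27.12 cm.
d_He = 191 − 27.12 = 163.9 cm.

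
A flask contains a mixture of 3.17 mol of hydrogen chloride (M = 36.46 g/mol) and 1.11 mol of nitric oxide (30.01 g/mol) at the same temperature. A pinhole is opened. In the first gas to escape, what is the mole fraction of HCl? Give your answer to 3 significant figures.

0.722

Effusion rate of each component ∝ n_i/√M_i (partial pressure × 1/√M).
x_HCl(eff) = (n_HCl/√M_HCl) / (n_HCl/√M_HCl + n_NO/√M_NO)
= (3.17/√36.46) / (3.17/√36.46 + 1.11/√30.01) = 0.5250/(0.5250 + 0.2026) = 0.722.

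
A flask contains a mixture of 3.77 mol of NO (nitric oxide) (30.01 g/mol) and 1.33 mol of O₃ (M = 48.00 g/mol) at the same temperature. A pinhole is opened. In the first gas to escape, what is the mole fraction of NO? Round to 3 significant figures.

0.782

Effusion rate of each component ∝ n_i/√M_i (partial pressure × 1/√M).
So x_NO in the escaping gas = (n_NO/√M_NO) / Σ(n_i/√M_i)
= (3.77/√30.01) / (3.77/√30.01 + 1.33/√48.00) = 0.6882/(0.6882 + 0.1920) = 0.782.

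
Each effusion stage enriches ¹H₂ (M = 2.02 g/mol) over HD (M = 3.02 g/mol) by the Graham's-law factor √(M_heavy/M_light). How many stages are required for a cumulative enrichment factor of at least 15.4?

With α = √(3.02/2.02) per stage, ln α = ½ ln(1.49505) = 0.2011.
Need α^N ≥ 15.4 ⇒ N ≥ ln(15.4) / ln α = 2.734 / 0.2011 = 13.60.
Minimum whole number of stages: N = 14.

14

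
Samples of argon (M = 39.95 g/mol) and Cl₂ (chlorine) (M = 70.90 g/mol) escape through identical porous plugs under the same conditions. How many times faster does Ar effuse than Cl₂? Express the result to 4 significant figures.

By Graham's law, rate_Ar/rate_Cl₂ = √(M_Cl₂/M_Ar) = √(70.90/39.95) = √1.775 = 1.332.

1.332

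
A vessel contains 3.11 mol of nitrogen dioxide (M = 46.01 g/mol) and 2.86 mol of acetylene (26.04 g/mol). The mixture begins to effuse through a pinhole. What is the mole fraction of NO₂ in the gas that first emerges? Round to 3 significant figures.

0.450

Each component's effusion rate ∝ (its partial pressure)·(1/√M) ∝ n_i/√M_i.
x_NO₂(eff) = (n_NO₂/√M_NO₂) / (n_NO₂/√M_NO₂ + n_C₂H₂/√M_C₂H₂)
= (3.11/√46.01) / (3.11/√46.01 + 2.86/√26.04) = 0.4585/(0.4585 + 0.5605) = 0.450.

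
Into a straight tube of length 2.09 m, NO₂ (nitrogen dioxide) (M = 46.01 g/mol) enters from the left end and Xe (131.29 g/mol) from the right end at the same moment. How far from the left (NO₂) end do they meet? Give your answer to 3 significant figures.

In equal time, each gas travels a distance ∝ its rate ∝ 1/√M, so d_NO₂/d_Xe = √(M_Xe/M_NO₂) = √(131.29/46.01) = 1.689.
With d_NO₂ + d_Xe = 2.09 m, d_Xe = 2.09/(1 + 1.689) = 0.7772 m.
d_NO₂ = 2.09 − 0.7772 = 1.31 m.

1.31 m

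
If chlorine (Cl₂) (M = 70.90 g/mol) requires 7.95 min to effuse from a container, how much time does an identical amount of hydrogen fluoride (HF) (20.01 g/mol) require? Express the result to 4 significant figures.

4.223 min

Graham's law gives t_HF/t_Cl₂ = √(M_HF/M_Cl₂) = √(20.01/70.90) = √0.2822 = 0.5313.
So the time for HF is 7.95 × 0.5313 = 4.223 min.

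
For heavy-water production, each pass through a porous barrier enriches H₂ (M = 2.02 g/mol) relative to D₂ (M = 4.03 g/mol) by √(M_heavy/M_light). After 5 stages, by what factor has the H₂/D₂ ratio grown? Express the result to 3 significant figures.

5.62

The single-stage factor is √(M_heavy/M_light), so 5 stages give [√(4.03/2.02)]^5 = (4.03/2.02)^(5/2).
= 1.99505^(5/2) = 5.62.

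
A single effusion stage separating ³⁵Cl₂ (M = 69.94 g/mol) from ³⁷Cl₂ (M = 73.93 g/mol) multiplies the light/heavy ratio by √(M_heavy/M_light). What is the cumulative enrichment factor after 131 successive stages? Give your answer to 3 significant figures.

37.9

Each stage multiplies the ratio by α = √(73.93/69.94), so after 131 stages the overall factor is α^131 = (73.93/69.94)^(131/2).
= 1.05705^(131/2) = 37.9.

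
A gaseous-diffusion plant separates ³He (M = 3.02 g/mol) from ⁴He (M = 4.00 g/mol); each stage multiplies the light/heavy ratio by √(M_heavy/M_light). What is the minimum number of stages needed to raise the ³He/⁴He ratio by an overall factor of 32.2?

25

With α = √(4.00/3.02) per stage, ln α = ½ ln(1.32450) = 0.1405.
Need α^N ≥ 32.2 ⇒ N ≥ ln(32.2) / ln α = 3.472 / 0.1405 = 24.71.
So at least 25 stages are needed.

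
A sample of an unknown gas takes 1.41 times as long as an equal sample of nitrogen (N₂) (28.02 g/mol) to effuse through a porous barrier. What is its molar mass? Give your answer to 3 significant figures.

From Graham's law, t_X/t_N₂ = √(M_X/M_N₂).
1.41 = √(M_X/28.02)
M_X = 28.02 × 1.41² = 28.02 × 1.988 = 55.7 g/mol

55.7 g/mol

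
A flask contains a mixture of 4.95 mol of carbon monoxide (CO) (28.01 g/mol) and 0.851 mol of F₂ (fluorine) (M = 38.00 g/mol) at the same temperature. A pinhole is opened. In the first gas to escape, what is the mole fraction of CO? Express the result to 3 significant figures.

0.871

Effusion rate of each component ∝ n_i/√M_i (partial pressure × 1/√M).
So x_CO in the escaping gas = (n_CO/√M_CO) / Σ(n_i/√M_i)
= (4.95/√28.01) / (4.95/√28.01 + 0.851/√38.00) = 0.9353/(0.9353 + 0.1381) = 0.871.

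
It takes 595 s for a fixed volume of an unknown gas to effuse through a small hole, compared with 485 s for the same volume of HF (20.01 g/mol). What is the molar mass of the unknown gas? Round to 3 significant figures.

Graham's law gives t_X/t_HF = √(M_X/M_HF).
595/485 = 1.227 = √(M_X/20.01)
M_X = 20.01 × 1.227² = 20.01 × 1.505 = 30.1 g/mol

30.1 g/mol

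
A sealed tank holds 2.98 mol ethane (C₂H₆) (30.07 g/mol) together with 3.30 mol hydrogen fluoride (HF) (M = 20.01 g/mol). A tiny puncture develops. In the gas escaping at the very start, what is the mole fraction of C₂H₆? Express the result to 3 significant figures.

Rate_i ∝ x_i/√M_i (Graham's law weighted by mole fraction), so the effusate composition follows n_i/√M_i.
Mole fraction of C₂H₆ in the effusate = (n_C₂H₆/√M_C₂H₆) / (n_C₂H₆/√M_C₂H₆ + n_HF/√M_HF)
= (2.98/√30.07) / (2.98/√30.07 + 3.30/√20.01) = 0.5434/(0.5434 + 0.7377) = 0.424.

0.424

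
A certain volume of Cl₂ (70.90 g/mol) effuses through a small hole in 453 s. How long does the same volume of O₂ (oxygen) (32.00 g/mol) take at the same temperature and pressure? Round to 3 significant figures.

From Graham's law, t_O₂/t_Cl₂ = √(M_O₂/M_Cl₂) = √(32.00/70.90) = √0.4513 = 0.6718.
So the time for O₂ is 453 × 0.6718 = 304 s.

304 s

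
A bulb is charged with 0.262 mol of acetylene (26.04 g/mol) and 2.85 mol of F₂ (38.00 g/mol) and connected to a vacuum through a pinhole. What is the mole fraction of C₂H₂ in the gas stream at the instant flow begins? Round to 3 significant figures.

Effusion rate of each component ∝ n_i/√M_i (partial pressure × 1/√M).
So x_C₂H₂ in the escaping gas = (n_C₂H₂/√M_C₂H₂) / Σ(n_i/√M_i)
= (0.262/√26.04) / (0.262/√26.04 + 2.85/√38.00) = 0.05134/(0.05134 + 0.4623) = 0.100.

0.100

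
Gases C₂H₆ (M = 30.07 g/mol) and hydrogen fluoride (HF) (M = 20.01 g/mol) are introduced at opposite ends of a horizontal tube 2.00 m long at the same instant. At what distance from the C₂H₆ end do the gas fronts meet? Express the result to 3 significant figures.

0.899 m

Graham's law gives d_C₂H₆/d_HF = rate_C₂H₆/rate_HF = √(M_HF/M_C₂H₆) = √(20.01/30.07) = 0.8157.
With d_C₂H₆ + d_HF = 2.00 m, d_HF = 2.00/(1 + 0.8157) = 1.101 m.
d_C₂H₆ = 2.00 − 1.101 = 0.899 m.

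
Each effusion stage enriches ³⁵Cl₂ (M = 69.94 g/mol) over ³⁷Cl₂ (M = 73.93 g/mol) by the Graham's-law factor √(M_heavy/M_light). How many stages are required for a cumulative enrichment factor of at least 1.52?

With α = √(73.93/69.94) per stage, ln α = ½ ln(1.05705) = 0.02774.
Need α^N ≥ 1.52 ⇒ N ≥ ln(1.52) / ln α = 0.4187 / 0.02774 = 15.09.
Minimum whole number of stages: N = 16.

16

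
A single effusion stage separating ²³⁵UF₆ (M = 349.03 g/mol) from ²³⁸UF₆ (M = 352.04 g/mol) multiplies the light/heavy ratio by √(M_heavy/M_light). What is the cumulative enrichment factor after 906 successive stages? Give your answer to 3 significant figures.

Overall factor = α^906 with α = √(352.04/349.03), i.e. (352.04/349.03)^(906/2).
= 1.00862^453 = 48.9.

48.9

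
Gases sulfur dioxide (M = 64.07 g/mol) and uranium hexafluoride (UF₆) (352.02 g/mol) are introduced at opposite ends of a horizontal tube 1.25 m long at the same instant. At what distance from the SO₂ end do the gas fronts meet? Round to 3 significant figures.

0.876 m

Distances travelled in equal time are proportional to diffusion rates, so d_SO₂/d_UF₆ = √(M_UF₆/M_SO₂) = √(352.02/64.07) = 2.344.
With d_SO₂ + d_UF₆ = 1.25 m, d_UF₆ = 1.25/(1 + 2.344) = 0.3738 m.
d_SO₂ = 1.25 − 0.3738 = 0.876 m.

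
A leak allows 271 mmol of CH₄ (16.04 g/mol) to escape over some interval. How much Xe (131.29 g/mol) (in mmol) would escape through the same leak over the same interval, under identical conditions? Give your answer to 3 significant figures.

By Graham's law, rate_Xe/rate_CH₄ = √(M_CH₄/M_Xe) = √(16.04/131.29) = √0.1222 = 0.3495.
So the amount for Xe is 271 × 0.3495 = 94.7 mmol.

94.7 mmol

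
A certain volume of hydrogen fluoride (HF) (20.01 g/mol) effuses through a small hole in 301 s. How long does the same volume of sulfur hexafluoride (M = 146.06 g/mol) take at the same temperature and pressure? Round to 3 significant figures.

813 s

Since effusion rate ∝ 1/√M, t_SF₆/t_HF = √(M_SF₆/M_HF) = √(146.06/20.01) = √7.299 = 2.702.
So the time for SF₆ is 301 × 2.702 = 813 s.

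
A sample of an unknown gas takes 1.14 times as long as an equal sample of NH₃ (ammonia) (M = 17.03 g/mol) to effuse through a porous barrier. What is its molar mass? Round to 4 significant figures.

Using Graham's law: t_X/t_NH₃ = √(M_X/M_NH₃).
1.14 = √(M_X/17.03)
M_X = 17.03 × 1.14² = 17.03 × 1.300 = 22.13 g/mol

22.13 g/mol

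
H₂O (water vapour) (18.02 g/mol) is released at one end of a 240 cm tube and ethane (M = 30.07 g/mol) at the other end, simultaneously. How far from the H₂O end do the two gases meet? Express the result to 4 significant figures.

135.3 cm

In equal time, each gas travels a distance ∝ its rate ∝ 1/√M, so d_H₂O/d_C₂H₆ = √(M_C₂H₆/M_H₂O) = √(30.07/18.02) = 1.292.
With d_H₂O + d_C₂H₆ = 240 cm, d_C₂H₆ = 240/(1 + 1.292) = 104.7 cm.
d_H₂O = 240 − 104.7 = 135.3 cm.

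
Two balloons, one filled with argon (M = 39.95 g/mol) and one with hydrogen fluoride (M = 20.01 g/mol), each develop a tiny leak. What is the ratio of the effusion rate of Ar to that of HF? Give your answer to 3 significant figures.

0.708

Since effusion rate ∝ 1/√M, rate_Ar/rate_HF = √(M_HF/M_Ar) = √(20.01/39.95) = √0.5009 = 0.708.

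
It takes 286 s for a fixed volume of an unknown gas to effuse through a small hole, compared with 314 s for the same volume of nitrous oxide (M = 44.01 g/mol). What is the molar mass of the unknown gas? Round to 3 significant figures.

Using Graham's law: t_X/t_N₂O = √(M_X/M_N₂O).
286/314 = 0.9108 = √(M_X/44.01)
M_X = 44.01 × 0.9108² = 44.01 × 0.8296 = 36.5 g/mol

36.5 g/mol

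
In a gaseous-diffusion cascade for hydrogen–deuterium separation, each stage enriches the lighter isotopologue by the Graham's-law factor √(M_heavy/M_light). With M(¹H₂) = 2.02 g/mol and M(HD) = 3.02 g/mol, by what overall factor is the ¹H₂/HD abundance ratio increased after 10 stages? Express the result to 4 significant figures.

The single-stage factor is √(M_heavy/M_light), so 10 stages give [√(3.02/2.02)]^10 = (3.02/2.02)^(10/2).
= 1.49505^5 = 7.469.

7.469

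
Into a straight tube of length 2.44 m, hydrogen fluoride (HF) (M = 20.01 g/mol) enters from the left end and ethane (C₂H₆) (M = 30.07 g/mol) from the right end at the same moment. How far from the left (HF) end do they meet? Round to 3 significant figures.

Graham's law gives d_HF/d_C₂H₆ = rate_HF/rate_C₂H₆ = √(M_C₂H₆/M_HF) = √(30.07/20.01) = 1.226.
With d_HF + d_C₂H₆ = 2.44 m, d_C₂H₆ = 2.44/(1 + 1.226) = 1.096 m.
d_HF = 2.44 − 1.096 = 1.34 m.

1.34 m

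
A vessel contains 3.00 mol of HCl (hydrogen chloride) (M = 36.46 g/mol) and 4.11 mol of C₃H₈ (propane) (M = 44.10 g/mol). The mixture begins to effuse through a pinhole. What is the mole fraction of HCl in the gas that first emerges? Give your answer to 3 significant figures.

Effusion rate of each component ∝ n_i/√M_i (partial pressure × 1/√M).
So x_HCl in the escaping gas = (n_HCl/√M_HCl) / Σ(n_i/√M_i)
= (3.00/√36.46) / (3.00/√36.46 + 4.11/√44.10) = 0.4968/(0.4968 + 0.6189) = 0.445.

0.445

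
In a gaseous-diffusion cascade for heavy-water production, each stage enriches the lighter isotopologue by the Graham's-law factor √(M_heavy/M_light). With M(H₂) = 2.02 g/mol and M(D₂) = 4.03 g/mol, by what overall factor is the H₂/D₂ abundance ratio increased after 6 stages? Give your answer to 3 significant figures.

The single-stage factor is √(M_heavy/M_light), so 6 stages give [√(4.03/2.02)]^6 = (4.03/2.02)^(6/2).
= 1.99505^3 = 7.94.

7.94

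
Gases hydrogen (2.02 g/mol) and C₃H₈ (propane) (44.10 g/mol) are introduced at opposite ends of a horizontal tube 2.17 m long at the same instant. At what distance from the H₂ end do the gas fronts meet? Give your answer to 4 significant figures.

1.787 m

Distances travelled in equal time are proportional to diffusion rates, so d_H₂/d_C₃H₈ = √(M_C₃H₈/M_H₂) = √(44.10/2.02) = 4.672.
With d_H₂ + d_C₃H₈ = 2.17 m, d_C₃H₈ = 2.17/(1 + 4.672) = 0.3826 m.
d_H₂ = 2.17 − 0.3826 = 1.787 m.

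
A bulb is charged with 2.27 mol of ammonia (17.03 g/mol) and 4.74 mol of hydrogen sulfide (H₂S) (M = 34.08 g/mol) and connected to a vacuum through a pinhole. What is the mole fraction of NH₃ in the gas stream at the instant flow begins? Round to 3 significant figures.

Each component's effusion rate ∝ (its partial pressure)·(1/√M) ∝ n_i/√M_i.
Mole fraction of NH₃ in the effusate = (n_NH₃/√M_NH₃) / (n_NH₃/√M_NH₃ + n_H₂S/√M_H₂S)
= (2.27/√17.03) / (2.27/√17.03 + 4.74/√34.08) = 0.5501/(0.5501 + 0.8119) = 0.404.

0.404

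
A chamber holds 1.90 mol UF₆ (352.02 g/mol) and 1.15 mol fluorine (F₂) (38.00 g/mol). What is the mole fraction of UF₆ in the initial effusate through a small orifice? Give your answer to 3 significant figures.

0.352

The effusion rate of species i is ∝ p_i/√M_i ∝ n_i/√M_i.
x_UF₆(eff) = (n_UF₆/√M_UF₆) / (n_UF₆/√M_UF₆ + n_F₂/√M_F₂)
= (1.90/√352.02) / (1.90/√352.02 + 1.15/√38.00) = 0.1013/(0.1013 + 0.1866) = 0.352.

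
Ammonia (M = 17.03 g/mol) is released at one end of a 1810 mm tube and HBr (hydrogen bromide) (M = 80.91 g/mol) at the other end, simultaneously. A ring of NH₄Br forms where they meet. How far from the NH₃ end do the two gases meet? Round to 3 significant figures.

1240 mm

In equal time, each gas travels a distance ∝ its rate ∝ 1/√M, so d_NH₃/d_HBr = √(M_HBr/M_NH₃) = √(80.91/17.03) = 2.180.
With d_NH₃ + d_HBr = 1810 mm, d_HBr = 1810/(1 + 2.180) = 569.2 mm.
d_NH₃ = 1810 − 569.2 = 1240 mm.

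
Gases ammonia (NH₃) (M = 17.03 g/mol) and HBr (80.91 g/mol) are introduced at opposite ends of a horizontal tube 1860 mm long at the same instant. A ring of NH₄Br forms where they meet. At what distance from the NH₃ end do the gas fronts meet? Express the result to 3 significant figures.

Graham's law gives d_NH₃/d_HBr = rate_NH₃/rate_HBr = √(M_HBr/M_NH₃) = √(80.91/17.03) = 2.180.
With d_NH₃ + d_HBr = 1860 mm, d_HBr = 1860/(1 + 2.180) = 585.0 mm.
d_NH₃ = 1860 − 585.0 = 1280 mm.

1280 mm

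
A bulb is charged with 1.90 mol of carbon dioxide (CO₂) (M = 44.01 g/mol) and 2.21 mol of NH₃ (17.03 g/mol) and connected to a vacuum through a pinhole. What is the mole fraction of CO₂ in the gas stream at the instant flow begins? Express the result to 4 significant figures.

0.3485

Each component's effusion rate ∝ (its partial pressure)·(1/√M) ∝ n_i/√M_i.
Mole fraction of CO₂ in the effusate = (n_CO₂/√M_CO₂) / (n_CO₂/√M_CO₂ + n_NH₃/√M_NH₃)
= (1.90/√44.01) / (1.90/√44.01 + 2.21/√17.03) = 0.2864/(0.2864 + 0.5355) = 0.3485.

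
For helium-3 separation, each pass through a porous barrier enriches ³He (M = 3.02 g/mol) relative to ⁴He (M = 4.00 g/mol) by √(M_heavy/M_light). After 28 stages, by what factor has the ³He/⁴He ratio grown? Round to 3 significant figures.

51.1

The single-stage factor is √(M_heavy/M_light), so 28 stages give [√(4.00/3.02)]^28 = (4.00/3.02)^(28/2).
= 1.32450^14 = 51.1.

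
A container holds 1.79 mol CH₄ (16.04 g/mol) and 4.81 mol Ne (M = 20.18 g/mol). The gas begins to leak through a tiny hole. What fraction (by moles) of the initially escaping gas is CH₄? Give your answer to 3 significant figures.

Rate_i ∝ x_i/√M_i (Graham's law weighted by mole fraction), so the effusate composition follows n_i/√M_i.
So x_CH₄ in the escaping gas = (n_CH₄/√M_CH₄) / Σ(n_i/√M_i)
= (1.79/√16.04) / (1.79/√16.04 + 4.81/√20.18) = 0.4469/(0.4469 + 1.071) = 0.294.

0.294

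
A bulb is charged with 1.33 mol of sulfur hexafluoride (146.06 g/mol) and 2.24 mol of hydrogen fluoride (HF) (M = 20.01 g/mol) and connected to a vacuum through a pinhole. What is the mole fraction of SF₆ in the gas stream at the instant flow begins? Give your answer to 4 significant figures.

0.1802

Effusion rate of each component ∝ n_i/√M_i (partial pressure × 1/√M).
So x_SF₆ in the escaping gas = (n_SF₆/√M_SF₆) / Σ(n_i/√M_i)
= (1.33/√146.06) / (1.33/√146.06 + 2.24/√20.01) = 0.1100/(0.1100 + 0.5008) = 0.1802.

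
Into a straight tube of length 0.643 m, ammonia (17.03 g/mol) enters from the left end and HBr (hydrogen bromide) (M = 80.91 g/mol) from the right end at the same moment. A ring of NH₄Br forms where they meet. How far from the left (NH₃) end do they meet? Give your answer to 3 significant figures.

0.441 m

Graham's law gives d_NH₃/d_HBr = rate_NH₃/rate_HBr = √(M_HBr/M_NH₃) = √(80.91/17.03) = 2.180.
With d_NH₃ + d_HBr = 0.643 m, d_HBr = 0.643/(1 + 2.180) = 0.2022 m.
d_NH₃ = 0.643 − 0.2022 = 0.441 m.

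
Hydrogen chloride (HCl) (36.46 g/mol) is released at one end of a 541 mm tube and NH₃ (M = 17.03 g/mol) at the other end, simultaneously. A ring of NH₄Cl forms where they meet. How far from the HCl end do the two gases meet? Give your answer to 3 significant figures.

Distances travelled in equal time are proportional to diffusion rates, so d_HCl/d_NH₃ = √(M_NH₃/M_HCl) = √(17.03/36.46) = 0.6834.
With d_HCl + d_NH₃ = 541 mm, d_NH₃ = 541/(1 + 0.6834) = 321.4 mm.
d_HCl = 541 − 321.4 = 220 mm.

220 mm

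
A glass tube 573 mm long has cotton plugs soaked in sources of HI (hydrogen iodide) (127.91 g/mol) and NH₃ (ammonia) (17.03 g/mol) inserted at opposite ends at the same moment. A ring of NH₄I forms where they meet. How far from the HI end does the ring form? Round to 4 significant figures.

Distances travelled in equal time are proportional to diffusion rates, so d_HI/d_NH₃ = √(M_NH₃/M_HI) = √(17.03/127.91) = 0.3649.
With d_HI + d_NH₃ = 573 mm, d_NH₃ = 573/(1 + 0.3649) = 419.8 mm.
d_HI = 573 − 419.8 = 153.2 mm.

153.2 mm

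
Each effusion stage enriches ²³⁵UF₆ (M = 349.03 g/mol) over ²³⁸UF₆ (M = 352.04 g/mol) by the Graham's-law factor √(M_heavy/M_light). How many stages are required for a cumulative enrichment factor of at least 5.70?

Per stage α = (352.04/349.03)^(1/2) = 1.00862^0.5, giving ln α = 0.004293.
Need α^N ≥ 5.70 ⇒ N ≥ ln(5.70) / ln α = 1.740 / 0.004293 = 405.38.
Rounding up, N = 406 stages.

406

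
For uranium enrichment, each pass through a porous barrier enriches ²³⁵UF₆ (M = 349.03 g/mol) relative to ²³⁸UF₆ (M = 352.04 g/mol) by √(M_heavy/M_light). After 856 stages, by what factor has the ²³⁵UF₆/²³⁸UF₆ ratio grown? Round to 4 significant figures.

39.46

Overall factor = α^856 with α = √(352.04/349.03), i.e. (352.04/349.03)^(856/2).
= 1.00862^428 = 39.46.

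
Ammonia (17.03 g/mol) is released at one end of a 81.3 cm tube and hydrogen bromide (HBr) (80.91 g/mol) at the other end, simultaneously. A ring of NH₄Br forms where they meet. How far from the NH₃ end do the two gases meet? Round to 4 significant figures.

55.73 cm

The fronts meet when d_NH₃ + d_HBr = L with d_NH₃/d_HBr = √(M_HBr/M_NH₃) (Graham's law). Here √(M_HBr/M_NH₃) = √(80.91/17.03) = 2.180.
With d_NH₃ + d_HBr = 81.3 cm, d_HBr = 81.3/(1 + 2.180) = 25.57 cm.
d_NH₃ = 81.3 − 25.57 = 55.73 cm.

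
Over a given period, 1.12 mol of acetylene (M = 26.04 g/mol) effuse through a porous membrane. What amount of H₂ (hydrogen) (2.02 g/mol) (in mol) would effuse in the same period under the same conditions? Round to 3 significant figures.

From Graham's law, rate_H₂/rate_C₂H₂ = √(M_C₂H₂/M_H₂) = √(26.04/2.02) = √12.89 = 3.590.
So the amount for H₂ is 1.12 × 3.590 = 4.02 mol.

4.02 mol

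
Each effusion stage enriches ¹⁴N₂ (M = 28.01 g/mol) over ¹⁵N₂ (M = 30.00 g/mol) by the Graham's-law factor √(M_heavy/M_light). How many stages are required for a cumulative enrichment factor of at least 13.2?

Per stage α = (30.00/28.01)^(1/2) = 1.07105^0.5, giving ln α = 0.03432.
Need α^N ≥ 13.2 ⇒ N ≥ ln(13.2) / ln α = 2.580 / 0.03432 = 75.19.
Minimum whole number of stages: N = 76.

76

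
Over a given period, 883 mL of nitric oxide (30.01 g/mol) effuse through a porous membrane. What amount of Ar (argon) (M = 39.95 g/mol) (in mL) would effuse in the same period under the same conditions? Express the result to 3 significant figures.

By Graham's law, rate_Ar/rate_NO = √(M_NO/M_Ar) = √(30.01/39.95) = √0.7512 = 0.8667.
So the volume for Ar is 883 × 0.8667 = 765 mL.

765 mL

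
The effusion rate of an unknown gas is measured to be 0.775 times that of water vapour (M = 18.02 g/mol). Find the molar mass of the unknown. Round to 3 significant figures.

30.0 g/mol

Graham's law gives rate_X/rate_H₂O = √(M_H₂O/M_X).
0.775 = √(18.02/M_X)
M_X = 18.02 / 0.775² = 18.02 / 0.6006 = 30.0 g/mol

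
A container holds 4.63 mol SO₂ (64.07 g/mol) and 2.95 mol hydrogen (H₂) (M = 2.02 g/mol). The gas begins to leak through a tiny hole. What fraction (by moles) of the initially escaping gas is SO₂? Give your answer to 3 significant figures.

Each component's effusion rate ∝ (its partial pressure)·(1/√M) ∝ n_i/√M_i.
So x_SO₂ in the escaping gas = (n_SO₂/√M_SO₂) / Σ(n_i/√M_i)
= (4.63/√64.07) / (4.63/√64.07 + 2.95/√2.02) = 0.5784/(0.5784 + 2.076) = 0.218.

0.218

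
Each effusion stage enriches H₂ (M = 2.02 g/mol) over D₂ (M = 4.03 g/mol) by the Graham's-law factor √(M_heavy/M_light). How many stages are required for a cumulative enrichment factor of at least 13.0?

8

Per stage α = (4.03/2.02)^(1/2) = 1.99505^0.5, giving ln α = 0.3453.
Need α^N ≥ 13.0 ⇒ N ≥ ln(13.0) / ln α = 2.565 / 0.3453 = 7.43.
Rounding up, N = 8 stages.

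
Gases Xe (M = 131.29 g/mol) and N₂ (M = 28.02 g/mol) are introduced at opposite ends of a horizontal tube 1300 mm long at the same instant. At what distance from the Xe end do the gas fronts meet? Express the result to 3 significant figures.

Graham's law gives d_Xe/d_N₂ = rate_Xe/rate_N₂ = √(M_N₂/M_Xe) = √(28.02/131.29) = 0.4620.
With d_Xe + d_N₂ = 1300 mm, d_N₂ = 1300/(1 + 0.4620) = 889.2 mm.
d_Xe = 1300 − 889.2 = 411 mm.

411 mm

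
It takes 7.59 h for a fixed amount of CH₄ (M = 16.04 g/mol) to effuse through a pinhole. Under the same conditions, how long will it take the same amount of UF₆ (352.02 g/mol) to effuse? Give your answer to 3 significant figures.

35.6 h

From Graham's law, t_UF₆/t_CH₄ = √(M_UF₆/M_CH₄) = √(352.02/16.04) = √21.95 = 4.685.
So the time for UF₆ is 7.59 × 4.685 = 35.6 h.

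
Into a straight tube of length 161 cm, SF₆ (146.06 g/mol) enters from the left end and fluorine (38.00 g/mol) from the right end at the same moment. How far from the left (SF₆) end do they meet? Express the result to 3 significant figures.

54.4 cm

The fronts meet when d_SF₆ + d_F₂ = L with d_SF₆/d_F₂ = √(M_F₂/M_SF₆) (Graham's law). Here √(M_F₂/M_SF₆) = √(38.00/146.06) = 0.5101.
With d_SF₆ + d_F₂ = 161 cm, d_F₂ = 161/(1 + 0.5101) = 106.6 cm.
d_SF₆ = 161 − 106.6 = 54.4 cm.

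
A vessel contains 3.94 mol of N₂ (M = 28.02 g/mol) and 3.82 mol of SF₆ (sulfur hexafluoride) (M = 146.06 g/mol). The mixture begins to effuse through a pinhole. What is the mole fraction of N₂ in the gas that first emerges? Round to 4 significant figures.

0.7019

Each component's effusion rate ∝ (its partial pressure)·(1/√M) ∝ n_i/√M_i.
So x_N₂ in the escaping gas = (n_N₂/√M_N₂) / Σ(n_i/√M_i)
= (3.94/√28.02) / (3.94/√28.02 + 3.82/√146.06) = 0.7443/(0.7443 + 0.3161) = 0.7019.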